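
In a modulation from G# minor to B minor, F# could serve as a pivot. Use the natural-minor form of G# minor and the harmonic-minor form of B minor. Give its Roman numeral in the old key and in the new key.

The scale of G# minor (natural minor) is G# A# B C# D# E F#; F# is degree 7, and the triad built there (F#-A#-C#) is major, so it is VII.
The scale of B minor (harmonic minor) is B C# D E F# G A#; F# is degree 5, and the triad built there (F#-A#-C#) is major, so it is V.

VII in G# minor; V in B minor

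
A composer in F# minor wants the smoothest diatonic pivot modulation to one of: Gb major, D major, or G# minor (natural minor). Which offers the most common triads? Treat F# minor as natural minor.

Triads of F# minor (natural minor): F# minor (i), G# diminished (ii°), A major (III), B minor (iv), C# minor (v), D major (VI), E major (VII).
Gb major shares 0: none.
D major shares 4: F#m, A, Bm, D.
G# minor (natural minor) shares 2: C#m, E.
The most common triads (4) are shared with D major.

D major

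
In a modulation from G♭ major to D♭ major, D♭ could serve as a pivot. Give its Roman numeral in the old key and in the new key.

The scale of G♭ major is G♭ A♭ B♭ C♭ D♭ E♭ F; D♭ is degree 5, and the triad built there (D♭-F-A♭) is major, so it is V.
The scale of D♭ major is D♭ E♭ F G♭ A♭ B♭ C; D♭ is degree 1, and the triad built there (D♭-F-A♭) is major, so it is I.

V in G♭ major; I in D♭ major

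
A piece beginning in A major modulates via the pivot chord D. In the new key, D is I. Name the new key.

The numeral I denotes a major triad on scale degree 1. With D on degree 1, the tonic of the new key is D.
Degree 1 carries a major triad in major keys, so the destination is D major.
Check: the diatonic triads of D major are D (I), Em (ii), F#m (iii), G (IV), A (V), Bm (vi), C#dim (vii°) — D is indeed I.

D major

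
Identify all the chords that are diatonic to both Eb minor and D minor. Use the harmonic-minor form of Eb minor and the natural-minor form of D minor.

Triads in Eb minor (harmonic minor): Ebm (i), Fdim (ii°), Gbaug (III+), Abm (iv), Bb (V), Cb (VI), Ddim (vii°).
Triads in D minor (natural minor): Dm (i), Edim (ii°), F (III), Gm (iv), Am (v), Bb (VI), C (VII).
Shared triads with their functions: Bb (V in Eb minor, VI in D minor).

Bb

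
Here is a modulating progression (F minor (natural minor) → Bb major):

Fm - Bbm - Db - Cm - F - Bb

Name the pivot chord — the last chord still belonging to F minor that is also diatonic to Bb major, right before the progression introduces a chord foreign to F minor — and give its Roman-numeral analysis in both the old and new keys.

Cm — v in F minor, ii in Bb major

Chords diatonic to F minor: Fm, Gdim, Ab, Bbm, Cm, Db, Eb.
Reading the progression, the first chord not in that set is F, so the modulation leaves F minor there.
The chord immediately before F is Cm, which is diatonic to both keys: v in F minor and ii in Bb major.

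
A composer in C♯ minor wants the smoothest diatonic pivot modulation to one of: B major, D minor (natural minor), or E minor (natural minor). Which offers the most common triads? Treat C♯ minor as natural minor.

B major

Triads of C♯ minor (natural minor): C♯ minor (i), D♯ diminished (ii°), E major (III), F♯ minor (iv), G♯ minor (v), A major (VI), B major (VII).
B major shares 4: C♯m, E, G♯m, B.
D minor (natural minor) shares 0: none.
E minor (natural minor) shares 0: none.
The most common triads (4) are shared with B major.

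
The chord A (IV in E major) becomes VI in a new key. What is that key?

C# minor

The numeral VI denotes a major triad on scale degree 6. With A on degree 6, the tonic of the new key is C#.
Degree 6 carries a major triad in minor keys, so the destination is C# minor.
Check: the diatonic triads of C# minor (natural minor) are C#m (i), D#dim (ii°), E (III), F#m (iv), G#m (v), A (VI), B (VII) — A is indeed VI.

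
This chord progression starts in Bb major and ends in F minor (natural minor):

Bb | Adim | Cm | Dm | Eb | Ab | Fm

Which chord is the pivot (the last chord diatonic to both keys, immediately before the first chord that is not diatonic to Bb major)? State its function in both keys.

Chords diatonic to Bb major: Bb, Cm, Dm, Eb, F, Gm, Adim.
Reading the progression, the first chord not in that set is Ab, so the modulation leaves Bb major there.
The chord immediately before Ab is Eb, which is diatonic to both keys: IV in Bb major and VII in F minor.

Eb — IV in Bb major, VII in F minor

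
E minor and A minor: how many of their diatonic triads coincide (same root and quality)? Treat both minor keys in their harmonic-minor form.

1

Diatonic triads of E minor (harmonic minor): Em (i), F#dim (ii°), Gaug (III+), Am (iv), B (V), C (VI), D#dim (vii°).
Diatonic triads of A minor (harmonic minor): Am (i), Bdim (ii°), Caug (III+), Dm (iv), E (V), F (VI), G#dim (vii°).
Matching root and quality in both lists: Am.
That gives 1 common triad.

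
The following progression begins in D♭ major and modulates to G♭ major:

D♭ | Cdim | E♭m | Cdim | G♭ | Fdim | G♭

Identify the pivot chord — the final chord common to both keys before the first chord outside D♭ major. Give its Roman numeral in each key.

Chords diatonic to D♭ major: D♭, E♭m, Fm, G♭, A♭, B♭m, Cdim.
Reading the progression, the first chord not in that set is Fdim, so the modulation leaves D♭ major there.
The chord immediately before Fdim is G♭, which is diatonic to both keys: IV in D♭ major and I in G♭ major.

G♭ — IV in D♭ major, I in G♭ major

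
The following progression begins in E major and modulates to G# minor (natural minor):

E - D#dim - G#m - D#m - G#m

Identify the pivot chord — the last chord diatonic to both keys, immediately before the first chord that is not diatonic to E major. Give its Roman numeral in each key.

Chords diatonic to E major: E, F#m, G#m, A, B, C#m, D#dim.
Reading the progression, the first chord not in that set is D#m, so the modulation leaves E major there.
The chord immediately before D#m is G#m, which is diatonic to both keys: iii in E major and i in G# minor.

G#m — iii in E major, i in G# minor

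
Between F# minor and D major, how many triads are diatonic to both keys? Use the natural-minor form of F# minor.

4

Diatonic triads of F# minor (natural minor): F#m (i), G#dim (ii°), A (III), Bm (iv), C#m (v), D (VI), E (VII).
Diatonic triads of D major: D (I), Em (ii), F#m (iii), G (IV), A (V), Bm (vi), C#dim (vii°).
Matching root and quality in both lists: F#m, A, Bm, D.
That gives 4 common triads.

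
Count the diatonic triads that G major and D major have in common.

Diatonic triads of G major: G (I), Am (ii), Bm (iii), C (IV), D (V), Em (vi), F♯dim (vii°).
Diatonic triads of D major: D (I), Em (ii), F♯m (iii), G (IV), A (V), Bm (vi), C♯dim (vii°).
Matching root and quality in both lists: G, Bm, D, Em.
That gives 4 common triads.

4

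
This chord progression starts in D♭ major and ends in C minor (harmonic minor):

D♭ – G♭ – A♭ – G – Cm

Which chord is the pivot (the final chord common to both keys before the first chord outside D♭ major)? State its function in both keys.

Chords diatonic to D♭ major: D♭, E♭m, Fm, G♭, A♭, B♭m, Cdim.
Reading the progression, the first chord not in that set is G, so the modulation leaves D♭ major there.
The chord immediately before G is A♭, which is diatonic to both keys: V in D♭ major and VI in C minor.

A♭ — V in D♭ major, VI in C minor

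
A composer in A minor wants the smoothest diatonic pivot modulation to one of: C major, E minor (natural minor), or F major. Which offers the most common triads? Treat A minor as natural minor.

Triads of A minor (natural minor): Am (i), Bdim (ii°), C (III), Dm (iv), Em (v), F (VI), G (VII).
C major shares 7: Am, Bdim, C, Dm, Em, F, G.
E minor (natural minor) shares 4: Am, C, Em, G.
F major shares 4: Am, C, Dm, F.
The most common triads (7) are shared with C major.

C major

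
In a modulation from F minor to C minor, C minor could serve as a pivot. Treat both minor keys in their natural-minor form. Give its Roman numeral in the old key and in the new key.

v in F minor; i in C minor

The scale of F minor (natural minor) is F G A♭ B♭ C D♭ E♭; C is degree 5, and the triad built there (C-E♭-G) is minor, so it is v.
The scale of C minor (natural minor) is C D E♭ F G A♭ B♭; C is degree 1, and the triad built there (C-E♭-G) is minor, so it is i.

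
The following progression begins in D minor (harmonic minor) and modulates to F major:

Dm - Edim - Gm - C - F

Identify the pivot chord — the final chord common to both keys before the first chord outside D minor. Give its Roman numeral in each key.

Gm — iv in D minor, ii in F major

Chords diatonic to D minor: Dm, Edim, Faug, Gm, A, Bb, C#dim.
Reading the progression, the first chord not in that set is C, so the modulation leaves D minor there.
The chord immediately before C is Gm, which is diatonic to both keys: iv in D minor and ii in F major.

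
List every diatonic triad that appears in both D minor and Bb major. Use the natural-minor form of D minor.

Triads in D minor (natural minor): Dm (i), Edim (ii°), F (III), Gm (iv), Am (v), Bb (VI), C (VII).
Triads in Bb major: Bb (I), Cm (ii), Dm (iii), Eb (IV), F (V), Gm (vi), Adim (vii°).
Shared triads with their functions: Dm (i in D minor, iii in Bb major); F (III in D minor, V in Bb major); Gm (iv in D minor, vi in Bb major); Bb (VI in D minor, I in Bb major).

Dm, F, Gm, Bb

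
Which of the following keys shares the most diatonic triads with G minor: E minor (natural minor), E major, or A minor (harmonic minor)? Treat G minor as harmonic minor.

E minor

Triads of G minor (harmonic minor): G minor (i), A diminished (ii°), Bb augmented (III+), C minor (iv), D major (V), Eb major (VI), F# diminished (vii°).
E minor (natural minor) shares 2: D, F#dim.
E major shares 0: none.
A minor (harmonic minor) shares 0: none.
The most common triads (2) are shared with E minor.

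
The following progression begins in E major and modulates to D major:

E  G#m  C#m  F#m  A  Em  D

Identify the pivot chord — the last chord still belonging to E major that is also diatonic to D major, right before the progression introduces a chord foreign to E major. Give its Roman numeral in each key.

A — IV in E major, V in D major

Chords diatonic to E major: E, F#m, G#m, A, B, C#m, D#dim.
Reading the progression, the first chord not in that set is Em, so the modulation leaves E major there.
The chord immediately before Em is A, which is diatonic to both keys: IV in E major and V in D major.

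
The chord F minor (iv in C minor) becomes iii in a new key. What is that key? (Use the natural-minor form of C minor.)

The numeral iii denotes a minor triad on scale degree 3. With F on degree 3, the tonic of the new key is Db.
Degree 3 carries a minor triad in major keys, so the destination is Db major.
Check: the diatonic triads of Db major are Db (I), Ebm (ii), Fm (iii), Gb (IV), Ab (V), Bbm (vi), Cdim (vii°) — F minor is indeed iii.

Db major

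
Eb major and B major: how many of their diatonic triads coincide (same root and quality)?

0

Diatonic triads of Eb major: Eb (I), Fm (ii), Gm (iii), Ab (IV), Bb (V), Cm (vi), Ddim (vii°).
Diatonic triads of B major: B (I), C#m (ii), D#m (iii), E (IV), F# (V), G#m (vi), A#dim (vii°).
No triad has the same root and quality in both keys.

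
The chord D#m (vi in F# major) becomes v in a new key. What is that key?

The numeral v denotes a minor triad on scale degree 5. With D# on degree 5, the tonic of the new key is G#.
Degree 5 carries a minor triad in natural-minor keys, so the destination is G# minor.
Check: the diatonic triads of G# minor (natural minor) are G#m (i), A#dim (ii°), B (III), C#m (iv), D#m (v), E (VI), F# (VII) — D#m is indeed v.

G# minor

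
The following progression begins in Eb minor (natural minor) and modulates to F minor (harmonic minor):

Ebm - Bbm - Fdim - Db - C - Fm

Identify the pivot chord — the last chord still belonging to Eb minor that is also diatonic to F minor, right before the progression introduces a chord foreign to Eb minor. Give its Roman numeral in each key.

Db — VII in Eb minor, VI in F minor

Chords diatonic to Eb minor: Ebm, Fdim, Gb, Abm, Bbm, Cb, Db.
Reading the progression, the first chord not in that set is C, so the modulation leaves Eb minor there.
The chord immediately before C is Db, which is diatonic to both keys: VII in Eb minor and VI in F minor.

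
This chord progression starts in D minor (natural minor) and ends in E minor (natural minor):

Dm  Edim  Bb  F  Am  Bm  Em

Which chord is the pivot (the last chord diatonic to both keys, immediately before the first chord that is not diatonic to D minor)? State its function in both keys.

Chords diatonic to D minor: Dm, Edim, F, Gm, Am, Bb, C.
Reading the progression, the first chord not in that set is Bm, so the modulation leaves D minor there.
The chord immediately before Bm is Am, which is diatonic to both keys: v in D minor and iv in E minor.

Am — v in D minor, iv in E minor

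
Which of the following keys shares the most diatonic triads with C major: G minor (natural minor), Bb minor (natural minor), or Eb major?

Triads of C major: C (I), Dm (ii), Em (iii), F (IV), G (V), Am (vi), Bdim (vii°).
G minor (natural minor) shares 2: Dm, F.
Bb minor (natural minor) shares 0: none.
Eb major shares 0: none.
The most common triads (2) are shared with G minor.

G minor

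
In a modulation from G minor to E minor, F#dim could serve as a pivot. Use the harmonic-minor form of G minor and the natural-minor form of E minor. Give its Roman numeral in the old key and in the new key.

vii° in G minor; ii° in E minor

The scale of G minor (harmonic minor) is G A Bb C D Eb F#; F# is degree 7, and the triad built there (F#-A-C) is diminished, so it is vii°.
The scale of E minor (natural minor) is E F# G A B C D; F# is degree 2, and the triad built there (F#-A-C) is diminished, so it is ii°.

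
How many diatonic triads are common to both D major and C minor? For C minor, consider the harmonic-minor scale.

1

Diatonic triads of D major: D (I), Em (ii), F#m (iii), G (IV), A (V), Bm (vi), C#dim (vii°).
Diatonic triads of C minor (harmonic minor): Cm (i), Ddim (ii°), Ebaug (III+), Fm (iv), G (V), Ab (VI), Bdim (vii°).
Matching root and quality in both lists: G.
That gives 1 common triad.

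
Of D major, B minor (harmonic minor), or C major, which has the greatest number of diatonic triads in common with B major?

Triads of B major: B major (I), C# minor (ii), D# minor (iii), E major (IV), F# major (V), G# minor (vi), A# diminished (vii°).
D major shares 0: none.
B minor (harmonic minor) shares 2: F#, A#dim.
C major shares 0: none.
The most common triads (2) are shared with B minor.

B minor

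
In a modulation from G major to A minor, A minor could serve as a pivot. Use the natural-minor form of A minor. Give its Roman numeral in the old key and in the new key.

ii in G major; i in A minor

The scale of G major is G A B C D E F#; A is degree 2, and the triad built there (A-C-E) is minor, so it is ii.
The scale of A minor (natural minor) is A B C D E F G; A is degree 1, and the triad built there (A-C-E) is minor, so it is i.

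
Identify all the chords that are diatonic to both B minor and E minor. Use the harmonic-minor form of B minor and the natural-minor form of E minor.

Triads in B minor (harmonic minor): Bm (i), C♯dim (ii°), Daug (III+), Em (iv), F♯ (V), G (VI), A♯dim (vii°).
Triads in E minor (natural minor): Em (i), F♯dim (ii°), G (III), Am (iv), Bm (v), C (VI), D (VII).
Shared triads with their functions: Bm (i in B minor, v in E minor); Em (iv in B minor, i in E minor); G (VI in B minor, III in E minor).

Bm, Em, G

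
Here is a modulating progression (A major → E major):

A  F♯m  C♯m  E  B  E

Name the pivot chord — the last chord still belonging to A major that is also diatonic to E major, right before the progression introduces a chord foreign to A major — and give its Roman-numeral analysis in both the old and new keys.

E — V in A major, I in E major

Chords diatonic to A major: A, Bm, C♯m, D, E, F♯m, G♯dim.
Reading the progression, the first chord not in that set is B, so the modulation leaves A major there.
The chord immediately before B is E, which is diatonic to both keys: V in A major and I in E major.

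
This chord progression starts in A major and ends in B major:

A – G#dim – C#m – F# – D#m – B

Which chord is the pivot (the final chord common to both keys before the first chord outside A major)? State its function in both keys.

C#m — iii in A major, ii in B major

Chords diatonic to A major: A, Bm, C#m, D, E, F#m, G#dim.
Reading the progression, the first chord not in that set is F#, so the modulation leaves A major there.
The chord immediately before F# is C#m, which is diatonic to both keys: iii in A major and ii in B major.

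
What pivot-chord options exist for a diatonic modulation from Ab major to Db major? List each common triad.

Ab, Bbm, Db, Fm

Triads in Ab major: Ab (I), Bbm (ii), Cm (iii), Db (IV), Eb (V), Fm (vi), Gdim (vii°).
Triads in Db major: Db (I), Ebm (ii), Fm (iii), Gb (IV), Ab (V), Bbm (vi), Cdim (vii°).
Shared triads with their functions: Ab (I in Ab major, V in Db major); Bbm (ii in Ab major, vi in Db major); Db (IV in Ab major, I in Db major); Fm (vi in Ab major, iii in Db major).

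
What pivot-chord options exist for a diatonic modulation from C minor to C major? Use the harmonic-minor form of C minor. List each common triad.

Triads in C minor (harmonic minor): Cm (i), Ddim (ii°), Ebaug (III+), Fm (iv), G (V), Ab (VI), Bdim (vii°).
Triads in C major: C (I), Dm (ii), Em (iii), F (IV), G (V), Am (vi), Bdim (vii°).
Shared triads with their functions: G (V in C minor, V in C major); Bdim (vii° in C minor, vii° in C major).

G, Bdim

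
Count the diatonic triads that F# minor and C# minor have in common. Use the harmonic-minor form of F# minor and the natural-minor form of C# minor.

1

Diatonic triads of F# minor (harmonic minor): F# minor (i), G# diminished (ii°), A augmented (III+), B minor (iv), C# major (V), D major (VI), E# diminished (vii°).
Diatonic triads of C# minor (natural minor): C# minor (i), D# diminished (ii°), E major (III), F# minor (iv), G# minor (v), A major (VI), B major (VII).
Matching root and quality in both lists: F# minor.
That gives 1 common triad.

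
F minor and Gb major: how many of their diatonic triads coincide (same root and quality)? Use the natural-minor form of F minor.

Diatonic triads of F minor (natural minor): Fm (i), Gdim (ii°), Ab (III), Bbm (iv), Cm (v), Db (VI), Eb (VII).
Diatonic triads of Gb major: Gb (I), Abm (ii), Bbm (iii), Cb (IV), Db (V), Ebm (vi), Fdim (vii°).
Matching root and quality in both lists: Bbm, Db.
That gives 2 common triads.

2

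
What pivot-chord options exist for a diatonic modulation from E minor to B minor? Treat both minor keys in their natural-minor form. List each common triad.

Triads in E minor (natural minor): E minor (i), F# diminished (ii°), G major (III), A minor (iv), B minor (v), C major (VI), D major (VII).
Triads in B minor (natural minor): B minor (i), C# diminished (ii°), D major (III), E minor (iv), F# minor (v), G major (VI), A major (VII).
Shared triads with their functions: E minor (i in E minor, iv in B minor); G major (III in E minor, VI in B minor); B minor (v in E minor, i in B minor); D major (VII in E minor, III in B minor).

Em, G, Bm, D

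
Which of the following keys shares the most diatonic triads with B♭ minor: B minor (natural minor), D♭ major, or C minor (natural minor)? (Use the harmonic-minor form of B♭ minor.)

Triads of B♭ minor (harmonic minor): B♭ minor (i), C diminished (ii°), D♭ augmented (III+), E♭ minor (iv), F major (V), G♭ major (VI), A diminished (vii°).
B minor (natural minor) shares 0: none.
D♭ major shares 4: B♭m, Cdim, E♭m, G♭.
C minor (natural minor) shares 0: none.
The most common triads (4) are shared with D♭ major.

D♭ major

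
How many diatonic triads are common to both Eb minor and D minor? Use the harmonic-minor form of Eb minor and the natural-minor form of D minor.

Diatonic triads of Eb minor (harmonic minor): Ebm (i), Fdim (ii°), Gbaug (III+), Abm (iv), Bb (V), Cb (VI), Ddim (vii°).
Diatonic triads of D minor (natural minor): Dm (i), Edim (ii°), F (III), Gm (iv), Am (v), Bb (VI), C (VII).
Matching root and quality in both lists: Bb.
That gives 1 common triad.

1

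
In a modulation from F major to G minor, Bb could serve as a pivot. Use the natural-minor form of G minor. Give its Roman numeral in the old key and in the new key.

IV in F major; III in G minor

The scale of F major is F G A Bb C D E; Bb is degree 4, and the triad built there (Bb-D-F) is major, so it is IV.
The scale of G minor (natural minor) is G A Bb C D Eb F; Bb is degree 3, and the triad built there (Bb-D-F) is major, so it is III.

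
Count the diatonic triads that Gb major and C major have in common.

Diatonic triads of Gb major: Gb major (I), Ab minor (ii), Bb minor (iii), Cb major (IV), Db major (V), Eb minor (vi), F diminished (vii°).
Diatonic triads of C major: C major (I), D minor (ii), E minor (iii), F major (IV), G major (V), A minor (vi), B diminished (vii°).
No triad has the same root and quality in both keys.

0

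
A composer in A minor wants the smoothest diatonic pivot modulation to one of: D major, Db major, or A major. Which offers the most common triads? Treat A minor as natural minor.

D major

Triads of A minor (natural minor): A minor (i), B diminished (ii°), C major (III), D minor (iv), E minor (v), F major (VI), G major (VII).
D major shares 2: Em, G.
Db major shares 0: none.
A major shares 0: none.
The most common triads (2) are shared with D major.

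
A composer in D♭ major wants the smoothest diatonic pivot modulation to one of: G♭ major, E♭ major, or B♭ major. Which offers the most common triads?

G♭ major

Triads of D♭ major: D♭ major (I), E♭ minor (ii), F minor (iii), G♭ major (IV), A♭ major (V), B♭ minor (vi), C diminished (vii°).
G♭ major shares 4: D♭, E♭m, G♭, B♭m.
E♭ major shares 2: Fm, A♭.
B♭ major shares 0: none.
The most common triads (4) are shared with G♭ major.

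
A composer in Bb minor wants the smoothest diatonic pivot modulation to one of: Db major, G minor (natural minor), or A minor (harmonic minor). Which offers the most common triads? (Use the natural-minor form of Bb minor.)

Triads of Bb minor (natural minor): Bb minor (i), C diminished (ii°), Db major (III), Eb minor (iv), F minor (v), Gb major (VI), Ab major (VII).
Db major shares 7: Bbm, Cdim, Db, Ebm, Fm, Gb, Ab.
G minor (natural minor) shares 0: none.
A minor (harmonic minor) shares 0: none.
The most common triads (7) are shared with Db major.

Db major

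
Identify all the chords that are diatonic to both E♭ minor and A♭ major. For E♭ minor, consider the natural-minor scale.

B♭m, D♭

Triads in E♭ minor (natural minor): E♭m (i), Fdim (ii°), G♭ (III), A♭m (iv), B♭m (v), C♭ (VI), D♭ (VII).
Triads in A♭ major: A♭ (I), B♭m (ii), Cm (iii), D♭ (IV), E♭ (V), Fm (vi), Gdim (vii°).
Shared triads with their functions: B♭m (v in E♭ minor, ii in A♭ major); D♭ (VII in E♭ minor, IV in A♭ major).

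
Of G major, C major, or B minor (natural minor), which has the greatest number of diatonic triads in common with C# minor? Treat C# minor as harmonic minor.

B minor

Triads of C# minor (harmonic minor): C#m (i), D#dim (ii°), Eaug (III+), F#m (iv), G# (V), A (VI), B#dim (vii°).
G major shares 0: none.
C major shares 0: none.
B minor (natural minor) shares 2: F#m, A.
The most common triads (2) are shared with B minor.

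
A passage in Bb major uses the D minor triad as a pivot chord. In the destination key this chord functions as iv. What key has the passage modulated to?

The numeral iv denotes a minor triad on scale degree 4. With D on degree 4, the tonic of the new key is A.
Degree 4 carries a minor triad in minor keys, so the destination is A minor.
Check: the diatonic triads of A minor (natural minor) are Am (i), Bdim (ii°), C (III), Dm (iv), Em (v), F (VI), G (VII) — D minor is indeed iv.

A minor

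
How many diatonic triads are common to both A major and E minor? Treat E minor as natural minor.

Diatonic triads of A major: A (I), Bm (ii), C#m (iii), D (IV), E (V), F#m (vi), G#dim (vii°).
Diatonic triads of E minor (natural minor): Em (i), F#dim (ii°), G (III), Am (iv), Bm (v), C (VI), D (VII).
Matching root and quality in both lists: Bm, D.
That gives 2 common triads.

2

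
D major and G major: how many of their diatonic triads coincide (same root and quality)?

4

Diatonic triads of D major: D major (I), E minor (ii), F♯ minor (iii), G major (IV), A major (V), B minor (vi), C♯ diminished (vii°).
Diatonic triads of G major: G major (I), A minor (ii), B minor (iii), C major (IV), D major (V), E minor (vi), F♯ diminished (vii°).
Matching root and quality in both lists: D major, E minor, G major, B minor.
That gives 4 common triads.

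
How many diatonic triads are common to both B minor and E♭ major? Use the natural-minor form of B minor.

0

Diatonic triads of B minor (natural minor): Bm (i), C♯dim (ii°), D (III), Em (iv), F♯m (v), G (VI), A (VII).
Diatonic triads of E♭ major: E♭ (I), Fm (ii), Gm (iii), A♭ (IV), B♭ (V), Cm (vi), Ddim (vii°).
No triad has the same root and quality in both keys.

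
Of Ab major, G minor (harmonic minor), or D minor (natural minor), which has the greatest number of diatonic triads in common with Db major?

Ab major

Triads of Db major: Db (I), Ebm (ii), Fm (iii), Gb (IV), Ab (V), Bbm (vi), Cdim (vii°).
Ab major shares 4: Db, Fm, Ab, Bbm.
G minor (harmonic minor) shares 0: none.
D minor (natural minor) shares 0: none.
The most common triads (4) are shared with Ab major.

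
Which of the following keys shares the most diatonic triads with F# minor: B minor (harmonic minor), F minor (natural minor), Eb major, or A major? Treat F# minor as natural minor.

A major

Triads of F# minor (natural minor): F#m (i), G#dim (ii°), A (III), Bm (iv), C#m (v), D (VI), E (VII).
B minor (harmonic minor) shares 1: Bm.
F minor (natural minor) shares 0: none.
Eb major shares 0: none.
A major shares 7: F#m, G#dim, A, Bm, C#m, D, E.
The most common triads (7) are shared with A major.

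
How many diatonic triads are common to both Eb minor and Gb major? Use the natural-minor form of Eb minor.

7

Diatonic triads of Eb minor (natural minor): Ebm (i), Fdim (ii°), Gb (III), Abm (iv), Bbm (v), Cb (VI), Db (VII).
Diatonic triads of Gb major: Gb (I), Abm (ii), Bbm (iii), Cb (IV), Db (V), Ebm (vi), Fdim (vii°).
Matching root and quality in both lists: Ebm, Fdim, Gb, Abm, Bbm, Cb, Db.
That gives 7 common triads.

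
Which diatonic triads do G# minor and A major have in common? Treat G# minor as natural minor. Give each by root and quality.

C#m, E

Triads in G# minor (natural minor): G#m (i), A#dim (ii°), B (III), C#m (iv), D#m (v), E (VI), F# (VII).
Triads in A major: A (I), Bm (ii), C#m (iii), D (IV), E (V), F#m (vi), G#dim (vii°).
Shared triads with their functions: C#m (iv in G# minor, iii in A major); E (VI in G# minor, V in A major).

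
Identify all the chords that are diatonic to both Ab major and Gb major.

Triads in Ab major: Ab major (I), Bb minor (ii), C minor (iii), Db major (IV), Eb major (V), F minor (vi), G diminished (vii°).
Triads in Gb major: Gb major (I), Ab minor (ii), Bb minor (iii), Cb major (IV), Db major (V), Eb minor (vi), F diminished (vii°).
Shared triads with their functions: Bb minor (ii in Ab major, iii in Gb major); Db major (IV in Ab major, V in Gb major).

Bbm, Db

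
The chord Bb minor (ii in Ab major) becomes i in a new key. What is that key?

Bb minor

The numeral i denotes a minor triad on scale degree 1. With Bb on degree 1, the tonic of the new key is Bb.
Degree 1 carries a minor triad in minor keys, so the destination is Bb minor.
Check: the diatonic triads of Bb minor (natural minor) are Bbm (i), Cdim (ii°), Db (III), Ebm (iv), Fm (v), Gb (VI), Ab (VII) — Bb minor is indeed i.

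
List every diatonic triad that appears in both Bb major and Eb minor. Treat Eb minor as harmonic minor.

Triads in Bb major: Bb major (I), C minor (ii), D minor (iii), Eb major (IV), F major (V), G minor (vi), A diminished (vii°).
Triads in Eb minor (harmonic minor): Eb minor (i), F diminished (ii°), Gb augmented (III+), Ab minor (iv), Bb major (V), Cb major (VI), D diminished (vii°).
Shared triads with their functions: Bb major (I in Bb major, V in Eb minor).

Bb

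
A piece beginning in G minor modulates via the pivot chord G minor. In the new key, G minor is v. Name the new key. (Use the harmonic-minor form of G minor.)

C minor

The numeral v denotes a minor triad on scale degree 5. With G on degree 5, the tonic of the new key is C.
Degree 5 carries a minor triad in natural-minor keys, so the destination is C minor.
Check: the diatonic triads of C minor (natural minor) are Cm (i), Ddim (ii°), Eb (III), Fm (iv), Gm (v), Ab (VI), Bb (VII) — G minor is indeed v.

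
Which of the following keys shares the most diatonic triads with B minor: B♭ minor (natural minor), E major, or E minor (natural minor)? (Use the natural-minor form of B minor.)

Triads of B minor (natural minor): Bm (i), C♯dim (ii°), D (III), Em (iv), F♯m (v), G (VI), A (VII).
B♭ minor (natural minor) shares 0: none.
E major shares 2: F♯m, A.
E minor (natural minor) shares 4: Bm, D, Em, G.
The most common triads (4) are shared with E minor.

E minor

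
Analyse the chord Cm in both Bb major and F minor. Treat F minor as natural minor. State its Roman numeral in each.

The scale of Bb major is Bb C D Eb F G A; C is degree 2, and the triad built there (C-Eb-G) is minor, so it is ii.
The scale of F minor (natural minor) is F G Ab Bb C Db Eb; C is degree 5, and the triad built there (C-Eb-G) is minor, so it is v.

ii in Bb major; v in F minor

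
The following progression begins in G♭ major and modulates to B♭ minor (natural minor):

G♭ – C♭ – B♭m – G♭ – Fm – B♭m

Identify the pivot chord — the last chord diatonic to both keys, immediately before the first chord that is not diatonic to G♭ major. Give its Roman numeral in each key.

Chords diatonic to G♭ major: G♭, A♭m, B♭m, C♭, D♭, E♭m, Fdim.
Reading the progression, the first chord not in that set is Fm, so the modulation leaves G♭ major there.
The chord immediately before Fm is G♭, which is diatonic to both keys: I in G♭ major and VI in B♭ minor.

G♭ — I in G♭ major, VI in B♭ minor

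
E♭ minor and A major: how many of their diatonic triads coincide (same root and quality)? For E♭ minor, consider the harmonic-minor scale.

Diatonic triads of E♭ minor (harmonic minor): E♭m (i), Fdim (ii°), G♭aug (III+), A♭m (iv), B♭ (V), C♭ (VI), Ddim (vii°).
Diatonic triads of A major: A (I), Bm (ii), C♯m (iii), D (IV), E (V), F♯m (vi), G♯dim (vii°).
No triad has the same root and quality in both keys.

0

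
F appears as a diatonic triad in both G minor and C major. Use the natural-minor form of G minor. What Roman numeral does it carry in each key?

VII in G minor; IV in C major

The scale of G minor (natural minor) is G A Bb C D Eb F; F is degree 7, and the triad built there (F-A-C) is major, so it is VII.
The scale of C major is C D E F G A B; F is degree 4, and the triad built there (F-A-C) is major, so it is IV.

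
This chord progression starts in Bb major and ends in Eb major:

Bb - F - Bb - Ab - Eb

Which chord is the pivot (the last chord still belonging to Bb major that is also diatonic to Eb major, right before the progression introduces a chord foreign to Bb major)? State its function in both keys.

Chords diatonic to Bb major: Bb, Cm, Dm, Eb, F, Gm, Adim.
Reading the progression, the first chord not in that set is Ab, so the modulation leaves Bb major there.
The chord immediately before Ab is Bb, which is diatonic to both keys: I in Bb major and V in Eb major.

Bb — I in Bb major, V in Eb major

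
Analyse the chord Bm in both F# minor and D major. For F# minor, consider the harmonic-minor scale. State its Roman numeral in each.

iv in F# minor; vi in D major

The scale of F# minor (harmonic minor) is F# G# A B C# D E#; B is degree 4, and the triad built there (B-D-F#) is minor, so it is iv.
The scale of D major is D E F# G A B C#; B is degree 6, and the triad built there (B-D-F#) is minor, so it is vi.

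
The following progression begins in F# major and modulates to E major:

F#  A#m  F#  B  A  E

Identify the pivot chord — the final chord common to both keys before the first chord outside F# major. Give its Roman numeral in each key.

B — IV in F# major, V in E major

Chords diatonic to F# major: F#, G#m, A#m, B, C#, D#m, E#dim.
Reading the progression, the first chord not in that set is A, so the modulation leaves F# major there.
The chord immediately before A is B, which is diatonic to both keys: IV in F# major and V in E major.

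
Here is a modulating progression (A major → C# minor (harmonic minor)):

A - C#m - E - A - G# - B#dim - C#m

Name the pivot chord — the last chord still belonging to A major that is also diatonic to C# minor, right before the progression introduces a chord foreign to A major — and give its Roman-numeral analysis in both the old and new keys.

A — I in A major, VI in C# minor

Chords diatonic to A major: A, Bm, C#m, D, E, F#m, G#dim.
Reading the progression, the first chord not in that set is G#, so the modulation leaves A major there.
The chord immediately before G# is A, which is diatonic to both keys: I in A major and VI in C# minor.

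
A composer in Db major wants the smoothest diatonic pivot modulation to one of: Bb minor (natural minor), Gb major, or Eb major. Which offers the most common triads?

Triads of Db major: Db (I), Ebm (ii), Fm (iii), Gb (IV), Ab (V), Bbm (vi), Cdim (vii°).
Bb minor (natural minor) shares 7: Db, Ebm, Fm, Gb, Ab, Bbm, Cdim.
Gb major shares 4: Db, Ebm, Gb, Bbm.
Eb major shares 2: Fm, Ab.
The most common triads (7) are shared with Bb minor.

Bb minor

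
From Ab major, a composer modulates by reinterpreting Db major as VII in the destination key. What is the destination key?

Eb minor

The numeral VII denotes a major triad on scale degree 7. With Db on degree 7, the tonic of the new key is Eb.
Degree 7 carries a major triad in natural-minor keys, so the destination is Eb minor.
Check: the diatonic triads of Eb minor (natural minor) are Ebm (i), Fdim (ii°), Gb (III), Abm (iv), Bbm (v), Cb (VI), Db (VII) — Db major is indeed VII.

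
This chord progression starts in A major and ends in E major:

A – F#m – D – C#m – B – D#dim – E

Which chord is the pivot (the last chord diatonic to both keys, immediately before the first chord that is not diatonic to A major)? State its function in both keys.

C#m — iii in A major, vi in E major

Chords diatonic to A major: A, Bm, C#m, D, E, F#m, G#dim.
Reading the progression, the first chord not in that set is B, so the modulation leaves A major there.
The chord immediately before B is C#m, which is diatonic to both keys: iii in A major and vi in E major.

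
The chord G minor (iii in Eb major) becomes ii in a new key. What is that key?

F major

The numeral ii denotes a minor triad on scale degree 2. With G on degree 2, the tonic of the new key is F.
Degree 2 carries a minor triad in major keys, so the destination is F major.
Check: the diatonic triads of F major are F (I), Gm (ii), Am (iii), Bb (IV), C (V), Dm (vi), Edim (vii°) — G minor is indeed ii.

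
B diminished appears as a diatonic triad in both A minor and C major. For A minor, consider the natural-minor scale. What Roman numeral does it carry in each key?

ii° in A minor; vii° in C major

The scale of A minor (natural minor) is A B C D E F G; B is degree 2, and the triad built there (B-D-F) is diminished, so it is ii°.
The scale of C major is C D E F G A B; B is degree 7, and the triad built there (B-D-F) is diminished, so it is vii°.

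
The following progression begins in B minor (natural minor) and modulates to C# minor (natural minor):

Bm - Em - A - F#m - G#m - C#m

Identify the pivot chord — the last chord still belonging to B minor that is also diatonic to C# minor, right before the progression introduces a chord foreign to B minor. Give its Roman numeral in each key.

F#m — v in B minor, iv in C# minor

Chords diatonic to B minor: Bm, C#dim, D, Em, F#m, G, A.
Reading the progression, the first chord not in that set is G#m, so the modulation leaves B minor there.
The chord immediately before G#m is F#m, which is diatonic to both keys: v in B minor and iv in C# minor.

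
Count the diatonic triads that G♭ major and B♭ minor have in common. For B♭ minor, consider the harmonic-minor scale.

3

Diatonic triads of G♭ major: G♭ (I), A♭m (ii), B♭m (iii), C♭ (IV), D♭ (V), E♭m (vi), Fdim (vii°).
Diatonic triads of B♭ minor (harmonic minor): B♭m (i), Cdim (ii°), D♭aug (III+), E♭m (iv), F (V), G♭ (VI), Adim (vii°).
Matching root and quality in both lists: G♭, B♭m, E♭m.
That gives 3 common triads.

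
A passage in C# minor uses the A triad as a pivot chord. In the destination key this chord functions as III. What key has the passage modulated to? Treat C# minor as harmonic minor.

The numeral III denotes a major triad on scale degree 3. With A on degree 3, the tonic of the new key is F#.
Degree 3 carries a major triad in natural-minor keys, so the destination is F# minor.
Check: the diatonic triads of F# minor (natural minor) are F#m (i), G#dim (ii°), A (III), Bm (iv), C#m (v), D (VI), E (VII) — A is indeed III.

F# minor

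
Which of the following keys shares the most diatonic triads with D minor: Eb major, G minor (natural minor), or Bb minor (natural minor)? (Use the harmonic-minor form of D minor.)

Triads of D minor (harmonic minor): Dm (i), Edim (ii°), Faug (III+), Gm (iv), A (V), Bb (VI), C#dim (vii°).
Eb major shares 2: Gm, Bb.
G minor (natural minor) shares 3: Dm, Gm, Bb.
Bb minor (natural minor) shares 0: none.
The most common triads (3) are shared with G minor.

G minor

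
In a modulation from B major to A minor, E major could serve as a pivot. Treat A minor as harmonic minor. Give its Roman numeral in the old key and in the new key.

The scale of B major is B C# D# E F# G# A#; E is degree 4, and the triad built there (E-G#-B) is major, so it is IV.
The scale of A minor (harmonic minor) is A B C D E F G#; E is degree 5, and the triad built there (E-G#-B) is major, so it is V.

IV in B major; V in A minor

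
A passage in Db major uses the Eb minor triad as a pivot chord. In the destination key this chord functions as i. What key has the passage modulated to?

The numeral i denotes a minor triad on scale degree 1. With Eb on degree 1, the tonic of the new key is Eb.
Degree 1 carries a minor triad in minor keys, so the destination is Eb minor.
Check: the diatonic triads of Eb minor (natural minor) are Ebm (i), Fdim (ii°), Gb (III), Abm (iv), Bbm (v), Cb (VI), Db (VII) — Eb minor is indeed i.

Eb minor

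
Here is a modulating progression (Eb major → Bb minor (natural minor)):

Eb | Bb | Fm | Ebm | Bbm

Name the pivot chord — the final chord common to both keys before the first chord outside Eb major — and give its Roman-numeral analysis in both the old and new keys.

Chords diatonic to Eb major: Eb, Fm, Gm, Ab, Bb, Cm, Ddim.
Reading the progression, the first chord not in that set is Ebm, so the modulation leaves Eb major there.
The chord immediately before Ebm is Fm, which is diatonic to both keys: ii in Eb major and v in Bb minor.

Fm — ii in Eb major, v in Bb minor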